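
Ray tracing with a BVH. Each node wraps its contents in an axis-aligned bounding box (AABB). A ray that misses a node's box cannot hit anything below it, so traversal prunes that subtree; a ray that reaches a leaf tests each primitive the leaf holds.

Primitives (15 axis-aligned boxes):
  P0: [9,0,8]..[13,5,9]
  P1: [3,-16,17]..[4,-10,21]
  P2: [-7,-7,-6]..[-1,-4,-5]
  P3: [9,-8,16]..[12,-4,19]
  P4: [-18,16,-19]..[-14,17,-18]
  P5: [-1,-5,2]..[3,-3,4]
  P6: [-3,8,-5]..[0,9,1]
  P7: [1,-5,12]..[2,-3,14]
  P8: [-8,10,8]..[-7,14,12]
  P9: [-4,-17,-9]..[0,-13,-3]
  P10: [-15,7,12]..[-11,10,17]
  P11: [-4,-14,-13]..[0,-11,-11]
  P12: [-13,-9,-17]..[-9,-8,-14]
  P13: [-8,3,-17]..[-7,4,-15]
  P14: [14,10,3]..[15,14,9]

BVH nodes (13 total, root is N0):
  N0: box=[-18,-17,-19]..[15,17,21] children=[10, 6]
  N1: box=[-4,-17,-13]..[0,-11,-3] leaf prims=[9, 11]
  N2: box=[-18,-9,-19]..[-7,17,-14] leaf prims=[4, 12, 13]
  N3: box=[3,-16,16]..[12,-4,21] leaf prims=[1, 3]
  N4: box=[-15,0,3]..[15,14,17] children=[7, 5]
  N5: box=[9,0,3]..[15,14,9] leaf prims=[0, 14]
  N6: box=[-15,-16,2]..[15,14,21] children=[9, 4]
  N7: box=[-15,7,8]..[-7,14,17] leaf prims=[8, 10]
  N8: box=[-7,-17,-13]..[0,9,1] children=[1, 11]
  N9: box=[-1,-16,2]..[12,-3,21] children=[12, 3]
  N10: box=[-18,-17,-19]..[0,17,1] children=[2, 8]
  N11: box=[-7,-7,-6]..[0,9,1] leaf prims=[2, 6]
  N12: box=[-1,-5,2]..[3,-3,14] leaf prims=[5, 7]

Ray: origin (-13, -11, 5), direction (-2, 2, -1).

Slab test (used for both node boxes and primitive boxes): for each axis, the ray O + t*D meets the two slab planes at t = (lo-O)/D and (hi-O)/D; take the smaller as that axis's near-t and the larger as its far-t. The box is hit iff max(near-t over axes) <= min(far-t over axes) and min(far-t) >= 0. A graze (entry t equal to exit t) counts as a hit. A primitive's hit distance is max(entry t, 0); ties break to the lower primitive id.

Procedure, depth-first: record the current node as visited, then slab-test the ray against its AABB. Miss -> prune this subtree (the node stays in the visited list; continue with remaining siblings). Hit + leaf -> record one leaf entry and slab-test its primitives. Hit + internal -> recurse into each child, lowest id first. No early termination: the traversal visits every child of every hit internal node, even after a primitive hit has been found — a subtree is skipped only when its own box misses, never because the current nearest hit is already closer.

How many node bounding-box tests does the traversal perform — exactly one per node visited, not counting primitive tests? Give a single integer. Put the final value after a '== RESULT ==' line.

Trace the traversal:
N0 x:[-14,5/2] y:[-3,14] z:[-16,24] -> hit [-3,5/2], descend [6, 10]
  N6 x:[-14,1] y:[-5/2,25/2] z:[-16,3] -> hit [-5/2,1], descend [4, 9]
    N4 x:[-14,1] y:[11/2,25/2] z:[-12,2] -> miss, prune
    N9 x:[-25/2,-6] y:[-5/2,4] z:[-16,3] -> miss, prune
  N10 x:[-13/2,5/2] y:[-3,14] z:[4,24] -> miss, prune

Visited [0, 6, 4, 9, 10]. Tests: 5 box, 0 leaf. Nearest: miss.

== RESULT ==
5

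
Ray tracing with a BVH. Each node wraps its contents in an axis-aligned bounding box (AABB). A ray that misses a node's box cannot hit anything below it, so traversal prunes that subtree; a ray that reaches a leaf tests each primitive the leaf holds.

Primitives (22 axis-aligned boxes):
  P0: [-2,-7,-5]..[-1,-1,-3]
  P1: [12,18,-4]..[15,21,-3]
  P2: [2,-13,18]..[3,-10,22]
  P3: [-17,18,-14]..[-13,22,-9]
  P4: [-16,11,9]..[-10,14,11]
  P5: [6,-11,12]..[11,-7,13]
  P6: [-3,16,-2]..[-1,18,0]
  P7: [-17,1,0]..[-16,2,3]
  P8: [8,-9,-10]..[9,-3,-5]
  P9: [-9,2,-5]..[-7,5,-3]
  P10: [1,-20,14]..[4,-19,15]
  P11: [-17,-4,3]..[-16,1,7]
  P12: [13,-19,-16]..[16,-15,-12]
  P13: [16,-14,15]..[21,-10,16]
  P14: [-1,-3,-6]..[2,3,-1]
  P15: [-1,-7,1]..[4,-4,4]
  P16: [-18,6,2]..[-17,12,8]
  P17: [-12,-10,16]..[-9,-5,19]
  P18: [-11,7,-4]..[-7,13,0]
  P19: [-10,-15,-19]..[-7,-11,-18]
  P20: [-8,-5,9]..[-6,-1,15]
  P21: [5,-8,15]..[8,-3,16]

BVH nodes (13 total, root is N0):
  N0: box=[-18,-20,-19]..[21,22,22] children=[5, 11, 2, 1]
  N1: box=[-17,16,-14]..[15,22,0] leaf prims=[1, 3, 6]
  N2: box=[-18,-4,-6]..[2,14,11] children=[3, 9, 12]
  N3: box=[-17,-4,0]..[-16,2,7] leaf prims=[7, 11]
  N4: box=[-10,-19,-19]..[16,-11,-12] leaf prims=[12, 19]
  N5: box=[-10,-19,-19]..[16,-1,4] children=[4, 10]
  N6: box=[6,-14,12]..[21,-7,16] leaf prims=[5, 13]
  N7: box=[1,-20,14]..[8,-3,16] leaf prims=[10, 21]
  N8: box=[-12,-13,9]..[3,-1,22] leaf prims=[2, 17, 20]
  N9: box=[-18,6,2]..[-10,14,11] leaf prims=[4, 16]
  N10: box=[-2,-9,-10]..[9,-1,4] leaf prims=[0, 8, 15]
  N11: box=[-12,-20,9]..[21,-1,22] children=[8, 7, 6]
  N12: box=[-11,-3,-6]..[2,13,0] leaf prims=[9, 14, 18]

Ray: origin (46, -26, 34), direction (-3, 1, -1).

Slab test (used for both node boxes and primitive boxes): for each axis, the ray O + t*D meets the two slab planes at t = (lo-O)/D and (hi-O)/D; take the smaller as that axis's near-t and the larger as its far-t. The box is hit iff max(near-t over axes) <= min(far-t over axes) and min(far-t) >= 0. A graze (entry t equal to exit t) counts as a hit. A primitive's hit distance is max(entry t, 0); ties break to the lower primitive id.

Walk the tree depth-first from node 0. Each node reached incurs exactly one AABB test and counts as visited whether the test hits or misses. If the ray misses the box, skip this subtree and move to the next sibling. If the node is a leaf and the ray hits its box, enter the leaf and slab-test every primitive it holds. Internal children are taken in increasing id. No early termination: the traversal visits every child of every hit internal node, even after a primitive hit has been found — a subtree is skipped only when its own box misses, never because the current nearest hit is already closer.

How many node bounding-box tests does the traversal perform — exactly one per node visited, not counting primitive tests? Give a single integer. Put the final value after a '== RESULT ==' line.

Walk:
N0 x:[25/3,64/3] y:[6,48] z:[12,53] -> hit [12,64/3], descend [1, 2, 5, 11]
  N1 x:[31/3,21] y:[42,48] z:[34,48] -> miss, prune
  N2 x:[44/3,64/3] y:[22,40] z:[23,40] -> miss, prune
  N5 x:[10,56/3] y:[7,25] z:[30,53] -> miss, prune
  N11 x:[25/3,58/3] y:[6,25] z:[12,25] -> hit [12,58/3], descend [6, 7, 8]
    N6 x:[25/3,40/3] y:[12,19] z:[18,22] -> miss, prune
    N7 x:[38/3,15] y:[6,23] z:[18,20] -> miss, prune
    N8 x:[43/3,58/3] y:[13,25] z:[12,25] -> hit [43/3,58/3] leaf, test {P2@t=43/3, P17(miss), P20(miss)}

8 AABB tests over nodes [0, 1, 2, 5, 11, 6, 7, 8]; 1 leaf entered; closest P2.

== RESULT ==
8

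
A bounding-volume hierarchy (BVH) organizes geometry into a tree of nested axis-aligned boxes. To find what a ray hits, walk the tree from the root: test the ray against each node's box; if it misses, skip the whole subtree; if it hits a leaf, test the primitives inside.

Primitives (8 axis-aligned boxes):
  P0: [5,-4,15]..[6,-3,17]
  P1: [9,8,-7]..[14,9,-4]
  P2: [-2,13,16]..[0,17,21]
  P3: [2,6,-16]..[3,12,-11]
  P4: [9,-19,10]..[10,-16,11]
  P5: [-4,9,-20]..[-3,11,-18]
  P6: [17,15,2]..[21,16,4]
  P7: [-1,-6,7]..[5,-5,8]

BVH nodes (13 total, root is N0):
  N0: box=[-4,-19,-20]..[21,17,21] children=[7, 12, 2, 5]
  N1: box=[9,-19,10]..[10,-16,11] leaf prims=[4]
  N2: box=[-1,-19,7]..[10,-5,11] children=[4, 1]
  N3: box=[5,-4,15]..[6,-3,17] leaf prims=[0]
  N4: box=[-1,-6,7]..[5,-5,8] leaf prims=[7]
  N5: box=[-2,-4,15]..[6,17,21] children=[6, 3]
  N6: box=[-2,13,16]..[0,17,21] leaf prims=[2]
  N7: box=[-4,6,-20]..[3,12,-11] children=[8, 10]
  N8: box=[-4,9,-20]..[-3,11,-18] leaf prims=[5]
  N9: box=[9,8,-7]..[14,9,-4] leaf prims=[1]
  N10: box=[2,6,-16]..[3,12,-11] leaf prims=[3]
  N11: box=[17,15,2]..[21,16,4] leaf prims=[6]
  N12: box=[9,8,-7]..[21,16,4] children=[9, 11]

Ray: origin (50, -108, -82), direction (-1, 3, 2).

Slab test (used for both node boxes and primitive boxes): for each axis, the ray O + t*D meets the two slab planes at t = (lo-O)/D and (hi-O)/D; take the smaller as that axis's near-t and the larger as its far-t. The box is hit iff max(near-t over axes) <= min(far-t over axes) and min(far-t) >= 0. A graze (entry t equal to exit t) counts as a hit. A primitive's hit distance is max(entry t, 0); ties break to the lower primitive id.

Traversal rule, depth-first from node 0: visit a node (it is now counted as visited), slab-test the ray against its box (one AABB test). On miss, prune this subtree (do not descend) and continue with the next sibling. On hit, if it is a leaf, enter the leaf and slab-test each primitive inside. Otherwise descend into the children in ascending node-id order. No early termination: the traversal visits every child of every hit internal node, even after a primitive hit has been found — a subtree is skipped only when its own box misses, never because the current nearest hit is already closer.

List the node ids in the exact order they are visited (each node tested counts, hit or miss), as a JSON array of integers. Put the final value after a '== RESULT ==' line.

Walk:
N0 x:[29,54] y:[89/3,125/3] z:[31,103/2] -> hit [31,125/3], descend [2, 5, 7, 12]
  N2 x:[40,51] y:[89/3,103/3] z:[89/2,93/2] -> miss, prune
  N5 x:[44,52] y:[104/3,125/3] z:[97/2,103/2] -> miss, prune
  N7 x:[47,54] y:[38,40] z:[31,71/2] -> miss, prune
  N12 x:[29,41] y:[116/3,124/3] z:[75/2,43] -> hit [116/3,41], descend [9, 11]
    N9 x:[36,41] y:[116/3,39] z:[75/2,39] -> hit [116/3,39] leaf, test {P1@t=116/3}
    N11 x:[29,33] y:[41,124/3] z:[42,43] -> miss, prune

Visited [0, 2, 5, 7, 12, 9, 11]. Tests: 7 box, 1 leaf. Nearest: P1.

== RESULT ==
[0, 2, 5, 7, 12, 9, 11]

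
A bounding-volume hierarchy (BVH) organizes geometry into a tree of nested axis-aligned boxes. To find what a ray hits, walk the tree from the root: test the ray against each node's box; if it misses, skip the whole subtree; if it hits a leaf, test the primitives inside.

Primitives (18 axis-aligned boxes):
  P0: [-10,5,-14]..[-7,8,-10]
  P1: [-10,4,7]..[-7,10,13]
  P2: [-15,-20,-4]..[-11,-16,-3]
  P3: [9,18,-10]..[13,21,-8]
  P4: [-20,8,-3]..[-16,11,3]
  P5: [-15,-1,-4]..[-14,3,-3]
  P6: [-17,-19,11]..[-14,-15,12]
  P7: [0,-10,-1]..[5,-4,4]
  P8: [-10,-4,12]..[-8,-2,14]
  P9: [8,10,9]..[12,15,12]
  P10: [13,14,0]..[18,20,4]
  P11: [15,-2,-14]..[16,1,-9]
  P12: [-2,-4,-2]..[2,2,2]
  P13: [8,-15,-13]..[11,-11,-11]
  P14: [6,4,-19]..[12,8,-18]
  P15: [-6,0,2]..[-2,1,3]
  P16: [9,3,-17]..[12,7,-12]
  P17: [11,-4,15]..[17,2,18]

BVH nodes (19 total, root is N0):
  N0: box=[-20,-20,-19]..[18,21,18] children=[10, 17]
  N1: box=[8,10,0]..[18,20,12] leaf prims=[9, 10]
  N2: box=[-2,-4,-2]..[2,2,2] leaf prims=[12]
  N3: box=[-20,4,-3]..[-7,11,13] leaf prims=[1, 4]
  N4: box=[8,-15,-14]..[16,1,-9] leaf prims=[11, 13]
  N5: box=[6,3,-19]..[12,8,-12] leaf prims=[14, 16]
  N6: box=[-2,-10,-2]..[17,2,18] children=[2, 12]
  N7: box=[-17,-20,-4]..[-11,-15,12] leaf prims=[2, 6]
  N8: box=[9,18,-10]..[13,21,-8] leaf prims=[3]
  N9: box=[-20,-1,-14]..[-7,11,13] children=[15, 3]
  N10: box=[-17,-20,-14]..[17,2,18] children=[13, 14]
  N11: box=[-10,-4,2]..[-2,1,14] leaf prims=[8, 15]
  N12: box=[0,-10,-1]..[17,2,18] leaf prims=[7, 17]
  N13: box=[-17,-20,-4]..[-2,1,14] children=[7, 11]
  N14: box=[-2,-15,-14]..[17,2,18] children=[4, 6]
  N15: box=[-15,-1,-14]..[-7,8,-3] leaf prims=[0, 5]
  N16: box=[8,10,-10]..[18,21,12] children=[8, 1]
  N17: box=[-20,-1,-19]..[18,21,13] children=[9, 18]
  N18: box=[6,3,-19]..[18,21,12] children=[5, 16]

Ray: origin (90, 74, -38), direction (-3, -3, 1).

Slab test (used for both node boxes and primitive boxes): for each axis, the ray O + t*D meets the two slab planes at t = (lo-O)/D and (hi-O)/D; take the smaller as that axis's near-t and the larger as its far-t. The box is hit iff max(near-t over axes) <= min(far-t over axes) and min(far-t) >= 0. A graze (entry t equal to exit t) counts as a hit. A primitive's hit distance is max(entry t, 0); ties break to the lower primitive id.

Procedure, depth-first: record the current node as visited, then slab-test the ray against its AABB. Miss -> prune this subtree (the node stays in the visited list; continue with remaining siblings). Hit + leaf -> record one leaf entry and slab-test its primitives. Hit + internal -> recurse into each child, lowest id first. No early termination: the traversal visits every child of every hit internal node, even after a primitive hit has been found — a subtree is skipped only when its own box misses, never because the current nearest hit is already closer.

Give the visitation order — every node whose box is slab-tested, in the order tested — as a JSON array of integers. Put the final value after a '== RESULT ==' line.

Walk:
N0 x:[24,110/3] y:[53/3,94/3] z:[19,56] -> hit [24,94/3], descend [10, 17]
  N10 x:[73/3,107/3] y:[24,94/3] z:[24,56] -> hit [73/3,94/3], descend [13, 14]
    N13 x:[92/3,107/3] y:[73/3,94/3] z:[34,52] -> miss, prune
    N14 x:[73/3,92/3] y:[24,89/3] z:[24,56] -> hit [73/3,89/3], descend [4, 6]
      N4 x:[74/3,82/3] y:[73/3,89/3] z:[24,29] -> hit [74/3,82/3] leaf, test {P11@t=74/3, P13(miss)}
      N6 x:[73/3,92/3] y:[24,28] z:[36,56] -> miss, prune
  N17 x:[24,110/3] y:[53/3,25] z:[19,51] -> hit [24,25], descend [9, 18]
    N9 x:[97/3,110/3] y:[21,25] z:[24,51] -> miss, prune
    N18 x:[24,28] y:[53/3,71/3] z:[19,50] -> miss, prune

9 AABB tests over nodes [0, 10, 13, 14, 4, 6, 17, 9, 18]; 1 leaf entered; closest P11.

== RESULT ==
[0, 10, 13, 14, 4, 6, 17, 9, 18]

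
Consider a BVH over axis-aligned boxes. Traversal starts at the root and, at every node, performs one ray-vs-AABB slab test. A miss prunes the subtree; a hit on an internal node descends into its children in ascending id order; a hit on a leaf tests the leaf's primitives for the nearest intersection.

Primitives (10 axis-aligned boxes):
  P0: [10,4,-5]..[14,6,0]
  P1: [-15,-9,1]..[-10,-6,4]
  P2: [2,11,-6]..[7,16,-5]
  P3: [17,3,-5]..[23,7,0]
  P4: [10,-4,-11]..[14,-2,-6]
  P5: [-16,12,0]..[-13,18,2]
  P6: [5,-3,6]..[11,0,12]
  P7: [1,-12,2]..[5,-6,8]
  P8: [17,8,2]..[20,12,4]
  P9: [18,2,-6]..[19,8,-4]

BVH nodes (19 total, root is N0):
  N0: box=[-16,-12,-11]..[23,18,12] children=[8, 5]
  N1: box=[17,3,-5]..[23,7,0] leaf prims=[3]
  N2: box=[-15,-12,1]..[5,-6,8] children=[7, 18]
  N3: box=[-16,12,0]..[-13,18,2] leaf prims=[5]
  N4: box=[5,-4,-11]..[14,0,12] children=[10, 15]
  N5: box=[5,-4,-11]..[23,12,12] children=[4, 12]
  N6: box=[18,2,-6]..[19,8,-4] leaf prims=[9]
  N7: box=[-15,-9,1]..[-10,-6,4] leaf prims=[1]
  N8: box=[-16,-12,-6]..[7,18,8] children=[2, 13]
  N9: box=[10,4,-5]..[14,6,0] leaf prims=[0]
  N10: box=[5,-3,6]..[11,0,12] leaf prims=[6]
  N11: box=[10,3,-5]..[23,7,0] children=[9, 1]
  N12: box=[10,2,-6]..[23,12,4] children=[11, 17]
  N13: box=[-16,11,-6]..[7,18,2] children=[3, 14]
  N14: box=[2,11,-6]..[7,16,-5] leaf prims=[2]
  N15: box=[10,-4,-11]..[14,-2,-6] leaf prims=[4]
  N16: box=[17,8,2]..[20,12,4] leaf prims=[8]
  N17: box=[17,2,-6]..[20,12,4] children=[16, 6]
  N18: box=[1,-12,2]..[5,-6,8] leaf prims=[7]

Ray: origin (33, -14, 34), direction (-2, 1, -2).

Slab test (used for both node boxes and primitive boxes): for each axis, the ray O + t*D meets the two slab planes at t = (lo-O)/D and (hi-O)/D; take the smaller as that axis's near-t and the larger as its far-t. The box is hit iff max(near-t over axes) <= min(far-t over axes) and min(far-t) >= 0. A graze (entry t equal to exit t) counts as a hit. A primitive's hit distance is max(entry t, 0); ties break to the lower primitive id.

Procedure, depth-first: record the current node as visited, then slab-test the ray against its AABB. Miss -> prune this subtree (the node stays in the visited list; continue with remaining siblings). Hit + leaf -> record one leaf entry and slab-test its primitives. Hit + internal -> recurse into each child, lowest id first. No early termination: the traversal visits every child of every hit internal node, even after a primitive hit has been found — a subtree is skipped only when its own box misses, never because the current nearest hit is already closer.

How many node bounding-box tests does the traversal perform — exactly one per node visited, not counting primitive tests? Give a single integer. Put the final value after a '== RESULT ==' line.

Walk:
N0 x:[5,49/2] y:[2,32] z:[11,45/2] -> hit [11,45/2], descend [5, 8]
  N5 x:[5,14] y:[10,26] z:[11,45/2] -> hit [11,14], descend [4, 12]
    N4 x:[19/2,14] y:[10,14] z:[11,45/2] -> hit [11,14], descend [10, 15]
      N10 x:[11,14] y:[11,14] z:[11,14] -> hit [11,14] leaf, test {P6@t=11}
      N15 x:[19/2,23/2] y:[10,12] z:[20,45/2] -> miss, prune
    N12 x:[5,23/2] y:[16,26] z:[15,20] -> miss, prune
  N8 x:[13,49/2] y:[2,32] z:[13,20] -> hit [13,20], descend [2, 13]
    N2 x:[14,24] y:[2,8] z:[13,33/2] -> miss, prune
    N13 x:[13,49/2] y:[25,32] z:[16,20] -> miss, prune

order=[0, 5, 4, 10, 15, 12, 8, 2, 13]  |boxes|=9  |leaves|=1  hit=P6

== RESULT ==
9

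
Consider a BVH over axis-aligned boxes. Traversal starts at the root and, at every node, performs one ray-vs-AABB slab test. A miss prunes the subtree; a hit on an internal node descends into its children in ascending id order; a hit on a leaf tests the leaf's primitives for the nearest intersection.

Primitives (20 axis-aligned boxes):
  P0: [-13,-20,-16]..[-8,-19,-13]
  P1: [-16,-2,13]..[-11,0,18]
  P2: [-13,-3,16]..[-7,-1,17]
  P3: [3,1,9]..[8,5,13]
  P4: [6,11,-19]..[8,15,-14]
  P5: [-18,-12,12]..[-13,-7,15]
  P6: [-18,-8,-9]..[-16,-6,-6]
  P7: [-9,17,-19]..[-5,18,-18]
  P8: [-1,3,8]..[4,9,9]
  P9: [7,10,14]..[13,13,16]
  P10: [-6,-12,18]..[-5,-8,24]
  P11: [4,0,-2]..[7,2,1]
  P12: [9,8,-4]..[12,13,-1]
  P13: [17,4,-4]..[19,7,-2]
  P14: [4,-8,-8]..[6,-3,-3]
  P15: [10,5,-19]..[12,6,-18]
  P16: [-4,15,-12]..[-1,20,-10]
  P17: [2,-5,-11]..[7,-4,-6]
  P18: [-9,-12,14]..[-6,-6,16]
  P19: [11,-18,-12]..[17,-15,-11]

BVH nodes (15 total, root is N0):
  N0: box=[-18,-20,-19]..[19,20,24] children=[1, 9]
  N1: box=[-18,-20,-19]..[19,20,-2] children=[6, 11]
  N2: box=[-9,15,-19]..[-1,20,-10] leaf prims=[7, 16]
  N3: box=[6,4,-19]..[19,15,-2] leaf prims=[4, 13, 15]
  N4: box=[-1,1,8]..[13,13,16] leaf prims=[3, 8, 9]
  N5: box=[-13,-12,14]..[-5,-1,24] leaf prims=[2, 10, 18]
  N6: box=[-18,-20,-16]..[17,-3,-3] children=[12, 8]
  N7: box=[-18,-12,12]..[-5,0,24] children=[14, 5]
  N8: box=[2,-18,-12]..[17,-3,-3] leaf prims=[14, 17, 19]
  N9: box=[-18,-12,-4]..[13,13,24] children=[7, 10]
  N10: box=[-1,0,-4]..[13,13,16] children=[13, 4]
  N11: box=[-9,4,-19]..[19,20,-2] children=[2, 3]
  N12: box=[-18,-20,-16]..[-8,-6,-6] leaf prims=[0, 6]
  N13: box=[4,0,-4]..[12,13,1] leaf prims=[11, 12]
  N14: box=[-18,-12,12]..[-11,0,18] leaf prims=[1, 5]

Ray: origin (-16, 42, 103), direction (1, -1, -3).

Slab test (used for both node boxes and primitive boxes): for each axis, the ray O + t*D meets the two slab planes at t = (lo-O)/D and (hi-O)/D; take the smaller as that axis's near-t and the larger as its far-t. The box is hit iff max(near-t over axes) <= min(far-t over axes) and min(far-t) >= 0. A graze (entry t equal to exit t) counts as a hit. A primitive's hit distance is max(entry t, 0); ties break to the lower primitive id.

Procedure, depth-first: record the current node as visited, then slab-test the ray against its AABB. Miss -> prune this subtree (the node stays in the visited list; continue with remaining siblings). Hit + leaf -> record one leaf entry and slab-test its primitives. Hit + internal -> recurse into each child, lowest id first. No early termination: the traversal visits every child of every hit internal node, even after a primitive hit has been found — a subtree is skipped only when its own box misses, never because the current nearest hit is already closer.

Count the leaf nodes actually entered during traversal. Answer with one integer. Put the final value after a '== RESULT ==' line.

Walk:
N0 x:[-2,35] y:[22,62] z:[79/3,122/3] -> hit [79/3,35], descend [1, 9]
  N1 x:[-2,35] y:[22,62] z:[35,122/3] -> hit [35,35], descend [6, 11]
    N6 x:[-2,33] y:[45,62] z:[106/3,119/3] -> miss, prune
    N11 x:[7,35] y:[22,38] z:[35,122/3] -> hit [35,35], descend [2, 3]
      N2 x:[7,15] y:[22,27] z:[113/3,122/3] -> miss, prune
      N3 x:[22,35] y:[27,38] z:[35,122/3] -> hit [35,35] leaf, test {P4(miss), P13@t=35, P15(miss)}
  N9 x:[-2,29] y:[29,54] z:[79/3,107/3] -> hit [29,29], descend [7, 10]
    N7 x:[-2,11] y:[42,54] z:[79/3,91/3] -> miss, prune
    N10 x:[15,29] y:[29,42] z:[29,107/3] -> hit [29,29], descend [4, 13]
      N4 x:[15,29] y:[29,41] z:[29,95/3] -> hit [29,29] leaf, test {P3(miss), P8(miss), P9@t=29}
      N13 x:[20,28] y:[29,42] z:[34,107/3] -> miss, prune

Summary -> nodes [0, 1, 6, 11, 2, 3, 9, 7, 10, 4, 13]; box-tests=11; leaf-entries=2; first=P9

== RESULT ==
2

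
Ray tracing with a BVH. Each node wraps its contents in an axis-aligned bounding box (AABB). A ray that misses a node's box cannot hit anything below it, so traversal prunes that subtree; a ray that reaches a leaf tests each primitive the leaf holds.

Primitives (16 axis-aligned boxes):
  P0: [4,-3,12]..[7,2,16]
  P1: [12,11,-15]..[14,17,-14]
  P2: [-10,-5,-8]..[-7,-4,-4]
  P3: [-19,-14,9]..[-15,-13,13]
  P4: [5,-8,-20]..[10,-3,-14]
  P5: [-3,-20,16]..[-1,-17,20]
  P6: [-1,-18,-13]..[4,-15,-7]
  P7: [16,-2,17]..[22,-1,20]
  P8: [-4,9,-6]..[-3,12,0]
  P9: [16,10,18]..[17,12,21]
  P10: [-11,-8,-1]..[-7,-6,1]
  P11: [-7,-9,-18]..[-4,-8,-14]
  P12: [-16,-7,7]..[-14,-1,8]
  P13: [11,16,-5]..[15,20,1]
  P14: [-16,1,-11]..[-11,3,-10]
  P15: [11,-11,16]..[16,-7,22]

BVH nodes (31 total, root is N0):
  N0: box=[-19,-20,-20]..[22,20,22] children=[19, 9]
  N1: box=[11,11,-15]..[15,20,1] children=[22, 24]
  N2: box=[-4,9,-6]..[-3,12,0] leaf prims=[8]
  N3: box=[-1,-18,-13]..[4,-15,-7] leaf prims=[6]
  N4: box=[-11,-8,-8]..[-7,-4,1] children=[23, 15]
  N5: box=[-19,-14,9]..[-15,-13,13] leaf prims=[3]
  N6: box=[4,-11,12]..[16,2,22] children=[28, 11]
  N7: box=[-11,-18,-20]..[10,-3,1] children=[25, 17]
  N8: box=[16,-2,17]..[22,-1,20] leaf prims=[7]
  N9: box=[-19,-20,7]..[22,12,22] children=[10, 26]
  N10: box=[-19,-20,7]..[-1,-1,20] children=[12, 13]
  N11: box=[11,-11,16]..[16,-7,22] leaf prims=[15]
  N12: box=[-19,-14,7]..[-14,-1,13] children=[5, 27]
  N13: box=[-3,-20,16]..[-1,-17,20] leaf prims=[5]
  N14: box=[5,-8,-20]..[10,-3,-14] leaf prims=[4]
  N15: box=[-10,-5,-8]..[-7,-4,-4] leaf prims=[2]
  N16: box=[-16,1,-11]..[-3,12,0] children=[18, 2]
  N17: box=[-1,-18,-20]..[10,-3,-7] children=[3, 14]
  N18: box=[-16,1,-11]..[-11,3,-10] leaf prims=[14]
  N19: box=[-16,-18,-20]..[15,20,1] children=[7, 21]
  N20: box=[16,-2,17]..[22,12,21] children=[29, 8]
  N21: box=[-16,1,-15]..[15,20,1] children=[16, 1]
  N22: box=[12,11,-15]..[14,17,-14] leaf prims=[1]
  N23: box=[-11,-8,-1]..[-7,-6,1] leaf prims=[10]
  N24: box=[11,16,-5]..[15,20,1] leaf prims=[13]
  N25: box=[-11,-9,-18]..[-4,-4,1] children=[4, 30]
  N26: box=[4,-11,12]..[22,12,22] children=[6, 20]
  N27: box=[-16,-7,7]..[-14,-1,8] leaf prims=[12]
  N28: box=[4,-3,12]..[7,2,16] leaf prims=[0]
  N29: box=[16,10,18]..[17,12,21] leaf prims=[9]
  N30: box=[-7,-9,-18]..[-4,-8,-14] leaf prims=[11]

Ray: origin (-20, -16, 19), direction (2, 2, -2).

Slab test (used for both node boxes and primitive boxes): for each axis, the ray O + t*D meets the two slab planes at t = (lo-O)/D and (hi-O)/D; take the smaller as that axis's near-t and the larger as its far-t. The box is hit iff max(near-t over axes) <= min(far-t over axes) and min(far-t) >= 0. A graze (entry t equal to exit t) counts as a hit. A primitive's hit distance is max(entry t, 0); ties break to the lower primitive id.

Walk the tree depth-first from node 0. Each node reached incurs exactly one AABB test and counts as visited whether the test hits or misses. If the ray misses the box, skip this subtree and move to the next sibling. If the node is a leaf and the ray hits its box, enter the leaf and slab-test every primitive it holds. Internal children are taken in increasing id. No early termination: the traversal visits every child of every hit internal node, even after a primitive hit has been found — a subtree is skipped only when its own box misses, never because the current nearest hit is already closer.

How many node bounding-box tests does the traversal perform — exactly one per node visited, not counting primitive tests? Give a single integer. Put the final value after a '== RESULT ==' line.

Traverse from the root:
N0 x:[1/2,21] y:[-2,18] z:[-3/2,39/2] -> hit [1/2,18], descend [9, 19]
  N9 x:[1/2,21] y:[-2,14] z:[-3/2,6] -> hit [1/2,6], descend [10, 26]
    N10 x:[1/2,19/2] y:[-2,15/2] z:[-1/2,6] -> hit [1/2,6], descend [12, 13]
      N12 x:[1/2,3] y:[1,15/2] z:[3,6] -> hit [3,3], descend [5, 27]
        N5 x:[1/2,5/2] y:[1,3/2] z:[3,5] -> miss, prune
        N27 x:[2,3] y:[9/2,15/2] z:[11/2,6] -> miss, prune
      N13 x:[17/2,19/2] y:[-2,-1/2] z:[-1/2,3/2] -> miss, prune
    N26 x:[12,21] y:[5/2,14] z:[-3/2,7/2] -> miss, prune
  N19 x:[2,35/2] y:[-1,18] z:[9,39/2] -> hit [9,35/2], descend [7, 21]
    N7 x:[9/2,15] y:[-1,13/2] z:[9,39/2] -> miss, prune
    N21 x:[2,35/2] y:[17/2,18] z:[9,17] -> hit [9,17], descend [1, 16]
      N1 x:[31/2,35/2] y:[27/2,18] z:[9,17] -> hit [31/2,17], descend [22, 24]
        N22 x:[16,17] y:[27/2,33/2] z:[33/2,17] -> hit [33/2,33/2] leaf, test {P1@t=33/2}
        N24 x:[31/2,35/2] y:[16,18] z:[9,12] -> miss, prune
      N16 x:[2,17/2] y:[17/2,14] z:[19/2,15] -> miss, prune

Summary -> nodes [0, 9, 10, 12, 5, 27, 13, 26, 19, 7, 21, 1, 22, 24, 16]; box-tests=15; leaf-entries=1; first=P1

== RESULT ==
15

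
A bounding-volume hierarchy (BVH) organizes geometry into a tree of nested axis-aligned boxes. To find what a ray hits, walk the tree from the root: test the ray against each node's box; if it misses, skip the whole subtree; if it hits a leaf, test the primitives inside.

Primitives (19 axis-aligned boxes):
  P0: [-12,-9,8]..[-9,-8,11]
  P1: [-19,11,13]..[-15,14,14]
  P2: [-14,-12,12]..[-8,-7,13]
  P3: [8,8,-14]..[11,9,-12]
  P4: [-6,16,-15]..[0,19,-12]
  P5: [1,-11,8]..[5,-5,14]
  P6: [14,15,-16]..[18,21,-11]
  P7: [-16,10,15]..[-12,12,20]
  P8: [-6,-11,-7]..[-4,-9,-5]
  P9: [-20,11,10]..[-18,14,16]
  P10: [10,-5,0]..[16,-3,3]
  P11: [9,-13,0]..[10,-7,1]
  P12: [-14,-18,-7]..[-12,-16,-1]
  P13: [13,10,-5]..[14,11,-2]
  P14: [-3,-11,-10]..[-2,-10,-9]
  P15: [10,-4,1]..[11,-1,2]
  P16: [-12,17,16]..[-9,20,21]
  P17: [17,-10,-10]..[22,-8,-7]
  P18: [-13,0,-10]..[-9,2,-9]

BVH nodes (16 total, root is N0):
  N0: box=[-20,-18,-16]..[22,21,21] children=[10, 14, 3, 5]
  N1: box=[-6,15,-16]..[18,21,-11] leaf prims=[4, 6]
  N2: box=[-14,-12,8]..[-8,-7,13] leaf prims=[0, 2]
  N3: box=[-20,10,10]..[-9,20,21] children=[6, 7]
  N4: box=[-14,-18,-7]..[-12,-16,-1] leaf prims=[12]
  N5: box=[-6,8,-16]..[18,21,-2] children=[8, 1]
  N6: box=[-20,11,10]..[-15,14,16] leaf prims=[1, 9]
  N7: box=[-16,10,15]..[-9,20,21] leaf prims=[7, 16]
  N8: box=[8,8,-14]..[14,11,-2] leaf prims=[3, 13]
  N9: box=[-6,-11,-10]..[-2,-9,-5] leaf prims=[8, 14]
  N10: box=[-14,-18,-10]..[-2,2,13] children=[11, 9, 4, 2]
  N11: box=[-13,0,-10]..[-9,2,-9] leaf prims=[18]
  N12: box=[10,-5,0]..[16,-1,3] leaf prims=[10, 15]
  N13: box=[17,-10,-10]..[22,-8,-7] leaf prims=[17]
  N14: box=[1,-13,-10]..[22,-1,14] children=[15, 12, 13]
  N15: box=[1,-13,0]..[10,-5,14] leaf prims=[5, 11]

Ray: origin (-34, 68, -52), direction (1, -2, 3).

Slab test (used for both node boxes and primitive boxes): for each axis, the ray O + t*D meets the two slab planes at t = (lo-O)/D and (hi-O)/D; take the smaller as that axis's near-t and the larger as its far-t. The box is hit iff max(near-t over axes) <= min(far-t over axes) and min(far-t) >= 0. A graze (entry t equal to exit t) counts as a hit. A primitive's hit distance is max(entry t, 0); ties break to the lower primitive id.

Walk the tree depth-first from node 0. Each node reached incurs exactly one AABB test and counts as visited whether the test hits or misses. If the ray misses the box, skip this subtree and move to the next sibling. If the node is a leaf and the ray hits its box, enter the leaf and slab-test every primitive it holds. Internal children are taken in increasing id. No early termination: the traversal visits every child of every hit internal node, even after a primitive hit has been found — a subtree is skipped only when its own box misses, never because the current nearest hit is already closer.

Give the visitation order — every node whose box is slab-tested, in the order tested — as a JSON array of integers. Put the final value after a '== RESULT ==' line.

Walk:
N0 x:[14,56] y:[47/2,43] z:[12,73/3] -> hit [47/2,73/3], descend [3, 5, 10, 14]
  N3 x:[14,25] y:[24,29] z:[62/3,73/3] -> hit [24,73/3], descend [6, 7]
    N6 x:[14,19] y:[27,57/2] z:[62/3,68/3] -> miss, prune
    N7 x:[18,25] y:[24,29] z:[67/3,73/3] -> hit [24,73/3] leaf, test {P7(miss), P16@t=24}
  N5 x:[28,52] y:[47/2,30] z:[12,50/3] -> miss, prune
  N10 x:[20,32] y:[33,43] z:[14,65/3] -> miss, prune
  N14 x:[35,56] y:[69/2,81/2] z:[14,22] -> miss, prune

7 AABB tests over nodes [0, 3, 6, 7, 5, 10, 14]; 1 leaf entered; closest P16.

== RESULT ==
[0, 3, 6, 7, 5, 10, 14]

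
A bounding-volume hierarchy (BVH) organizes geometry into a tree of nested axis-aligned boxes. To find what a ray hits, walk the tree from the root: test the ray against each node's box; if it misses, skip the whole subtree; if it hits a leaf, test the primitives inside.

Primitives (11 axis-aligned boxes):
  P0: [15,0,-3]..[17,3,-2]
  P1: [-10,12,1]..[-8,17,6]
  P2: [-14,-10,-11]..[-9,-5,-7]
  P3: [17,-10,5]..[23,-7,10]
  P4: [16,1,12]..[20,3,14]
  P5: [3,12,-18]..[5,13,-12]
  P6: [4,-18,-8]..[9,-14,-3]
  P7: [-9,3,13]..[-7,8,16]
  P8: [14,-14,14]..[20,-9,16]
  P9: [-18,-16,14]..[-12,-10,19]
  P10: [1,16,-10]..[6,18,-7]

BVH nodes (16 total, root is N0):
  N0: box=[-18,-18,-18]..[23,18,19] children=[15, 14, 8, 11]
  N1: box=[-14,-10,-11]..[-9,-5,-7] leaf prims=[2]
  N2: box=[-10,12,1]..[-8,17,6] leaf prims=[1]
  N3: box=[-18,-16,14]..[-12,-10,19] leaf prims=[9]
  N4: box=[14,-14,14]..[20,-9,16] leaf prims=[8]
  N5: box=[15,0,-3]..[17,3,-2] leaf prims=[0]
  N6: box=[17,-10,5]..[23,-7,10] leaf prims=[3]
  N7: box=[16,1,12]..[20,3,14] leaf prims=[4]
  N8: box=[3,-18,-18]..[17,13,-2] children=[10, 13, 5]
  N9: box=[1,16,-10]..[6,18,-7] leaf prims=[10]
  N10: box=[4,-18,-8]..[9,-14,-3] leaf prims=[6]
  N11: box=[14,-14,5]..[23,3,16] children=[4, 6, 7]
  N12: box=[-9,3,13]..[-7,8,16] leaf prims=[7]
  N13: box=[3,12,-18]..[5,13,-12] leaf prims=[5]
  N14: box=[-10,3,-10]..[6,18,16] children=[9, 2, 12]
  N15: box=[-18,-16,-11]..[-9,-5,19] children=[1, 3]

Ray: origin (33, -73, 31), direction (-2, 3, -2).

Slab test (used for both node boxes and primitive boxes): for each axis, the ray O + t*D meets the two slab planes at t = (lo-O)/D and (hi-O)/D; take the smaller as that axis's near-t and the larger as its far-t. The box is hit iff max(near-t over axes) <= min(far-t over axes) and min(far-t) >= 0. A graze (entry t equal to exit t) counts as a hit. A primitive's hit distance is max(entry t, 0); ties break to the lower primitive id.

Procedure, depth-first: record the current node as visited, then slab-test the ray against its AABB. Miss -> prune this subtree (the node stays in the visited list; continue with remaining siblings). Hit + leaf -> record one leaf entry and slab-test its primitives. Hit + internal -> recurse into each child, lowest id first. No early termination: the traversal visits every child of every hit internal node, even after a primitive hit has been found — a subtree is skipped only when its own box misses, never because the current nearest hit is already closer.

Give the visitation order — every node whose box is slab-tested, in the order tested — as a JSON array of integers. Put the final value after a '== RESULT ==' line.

Walk:
N0 x:[5,51/2] y:[55/3,91/3] z:[6,49/2] -> hit [55/3,49/2], descend [8, 11, 14, 15]
  N8 x:[8,15] y:[55/3,86/3] z:[33/2,49/2] -> miss, prune
  N11 x:[5,19/2] y:[59/3,76/3] z:[15/2,13] -> miss, prune
  N14 x:[27/2,43/2] y:[76/3,91/3] z:[15/2,41/2] -> miss, prune
  N15 x:[21,51/2] y:[19,68/3] z:[6,21] -> hit [21,21], descend [1, 3]
    N1 x:[21,47/2] y:[21,68/3] z:[19,21] -> hit [21,21] leaf, test {P2@t=21}
    N3 x:[45/2,51/2] y:[19,21] z:[6,17/2] -> miss, prune

Summary -> nodes [0, 8, 11, 14, 15, 1, 3]; box-tests=7; leaf-entries=1; first=P2

== RESULT ==
[0, 8, 11, 14, 15, 1, 3]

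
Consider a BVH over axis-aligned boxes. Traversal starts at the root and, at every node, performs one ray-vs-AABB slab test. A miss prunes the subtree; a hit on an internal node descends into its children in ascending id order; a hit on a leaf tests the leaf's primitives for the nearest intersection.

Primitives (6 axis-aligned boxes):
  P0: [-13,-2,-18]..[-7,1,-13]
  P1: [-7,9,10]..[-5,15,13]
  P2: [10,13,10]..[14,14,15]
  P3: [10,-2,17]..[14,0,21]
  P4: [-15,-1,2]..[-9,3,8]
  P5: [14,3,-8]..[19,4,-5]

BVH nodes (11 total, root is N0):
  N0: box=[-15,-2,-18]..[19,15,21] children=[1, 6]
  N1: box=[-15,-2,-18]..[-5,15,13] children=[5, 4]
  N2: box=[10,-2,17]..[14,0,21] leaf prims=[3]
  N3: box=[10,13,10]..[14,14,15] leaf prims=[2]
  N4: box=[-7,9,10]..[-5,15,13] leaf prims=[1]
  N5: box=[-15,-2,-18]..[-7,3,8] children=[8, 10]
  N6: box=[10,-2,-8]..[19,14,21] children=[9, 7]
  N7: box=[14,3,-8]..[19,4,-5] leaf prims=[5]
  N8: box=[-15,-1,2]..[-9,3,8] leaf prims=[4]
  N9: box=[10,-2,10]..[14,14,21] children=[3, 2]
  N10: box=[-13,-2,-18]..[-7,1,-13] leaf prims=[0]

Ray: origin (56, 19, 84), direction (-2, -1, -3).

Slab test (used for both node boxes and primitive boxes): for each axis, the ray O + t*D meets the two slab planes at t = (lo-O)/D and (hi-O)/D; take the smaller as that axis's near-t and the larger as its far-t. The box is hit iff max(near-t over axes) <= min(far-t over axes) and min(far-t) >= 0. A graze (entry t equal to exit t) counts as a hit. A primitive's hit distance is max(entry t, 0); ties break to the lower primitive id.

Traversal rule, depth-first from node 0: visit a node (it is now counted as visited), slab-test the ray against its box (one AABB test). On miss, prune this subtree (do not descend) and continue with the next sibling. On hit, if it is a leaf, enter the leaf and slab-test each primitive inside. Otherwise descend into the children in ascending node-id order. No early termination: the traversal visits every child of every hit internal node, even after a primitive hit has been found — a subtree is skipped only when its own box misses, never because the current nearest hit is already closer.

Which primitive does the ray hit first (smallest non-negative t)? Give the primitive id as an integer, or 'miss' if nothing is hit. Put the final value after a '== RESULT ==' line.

Traverse from the root:
N0 x:[37/2,71/2] y:[4,21] z:[21,34] -> hit [21,21], descend [1, 6]
  N1 x:[61/2,71/2] y:[4,21] z:[71/3,34] -> miss, prune
  N6 x:[37/2,23] y:[5,21] z:[21,92/3] -> hit [21,21], descend [7, 9]
    N7 x:[37/2,21] y:[15,16] z:[89/3,92/3] -> miss, prune
    N9 x:[21,23] y:[5,21] z:[21,74/3] -> hit [21,21], descend [2, 3]
      N2 x:[21,23] y:[19,21] z:[21,67/3] -> hit [21,21] leaf, test {P3@t=21}
      N3 x:[21,23] y:[5,6] z:[23,74/3] -> miss, prune

Summary -> nodes [0, 1, 6, 7, 9, 2, 3]; box-tests=7; leaf-entries=1; first=P3

== RESULT ==
3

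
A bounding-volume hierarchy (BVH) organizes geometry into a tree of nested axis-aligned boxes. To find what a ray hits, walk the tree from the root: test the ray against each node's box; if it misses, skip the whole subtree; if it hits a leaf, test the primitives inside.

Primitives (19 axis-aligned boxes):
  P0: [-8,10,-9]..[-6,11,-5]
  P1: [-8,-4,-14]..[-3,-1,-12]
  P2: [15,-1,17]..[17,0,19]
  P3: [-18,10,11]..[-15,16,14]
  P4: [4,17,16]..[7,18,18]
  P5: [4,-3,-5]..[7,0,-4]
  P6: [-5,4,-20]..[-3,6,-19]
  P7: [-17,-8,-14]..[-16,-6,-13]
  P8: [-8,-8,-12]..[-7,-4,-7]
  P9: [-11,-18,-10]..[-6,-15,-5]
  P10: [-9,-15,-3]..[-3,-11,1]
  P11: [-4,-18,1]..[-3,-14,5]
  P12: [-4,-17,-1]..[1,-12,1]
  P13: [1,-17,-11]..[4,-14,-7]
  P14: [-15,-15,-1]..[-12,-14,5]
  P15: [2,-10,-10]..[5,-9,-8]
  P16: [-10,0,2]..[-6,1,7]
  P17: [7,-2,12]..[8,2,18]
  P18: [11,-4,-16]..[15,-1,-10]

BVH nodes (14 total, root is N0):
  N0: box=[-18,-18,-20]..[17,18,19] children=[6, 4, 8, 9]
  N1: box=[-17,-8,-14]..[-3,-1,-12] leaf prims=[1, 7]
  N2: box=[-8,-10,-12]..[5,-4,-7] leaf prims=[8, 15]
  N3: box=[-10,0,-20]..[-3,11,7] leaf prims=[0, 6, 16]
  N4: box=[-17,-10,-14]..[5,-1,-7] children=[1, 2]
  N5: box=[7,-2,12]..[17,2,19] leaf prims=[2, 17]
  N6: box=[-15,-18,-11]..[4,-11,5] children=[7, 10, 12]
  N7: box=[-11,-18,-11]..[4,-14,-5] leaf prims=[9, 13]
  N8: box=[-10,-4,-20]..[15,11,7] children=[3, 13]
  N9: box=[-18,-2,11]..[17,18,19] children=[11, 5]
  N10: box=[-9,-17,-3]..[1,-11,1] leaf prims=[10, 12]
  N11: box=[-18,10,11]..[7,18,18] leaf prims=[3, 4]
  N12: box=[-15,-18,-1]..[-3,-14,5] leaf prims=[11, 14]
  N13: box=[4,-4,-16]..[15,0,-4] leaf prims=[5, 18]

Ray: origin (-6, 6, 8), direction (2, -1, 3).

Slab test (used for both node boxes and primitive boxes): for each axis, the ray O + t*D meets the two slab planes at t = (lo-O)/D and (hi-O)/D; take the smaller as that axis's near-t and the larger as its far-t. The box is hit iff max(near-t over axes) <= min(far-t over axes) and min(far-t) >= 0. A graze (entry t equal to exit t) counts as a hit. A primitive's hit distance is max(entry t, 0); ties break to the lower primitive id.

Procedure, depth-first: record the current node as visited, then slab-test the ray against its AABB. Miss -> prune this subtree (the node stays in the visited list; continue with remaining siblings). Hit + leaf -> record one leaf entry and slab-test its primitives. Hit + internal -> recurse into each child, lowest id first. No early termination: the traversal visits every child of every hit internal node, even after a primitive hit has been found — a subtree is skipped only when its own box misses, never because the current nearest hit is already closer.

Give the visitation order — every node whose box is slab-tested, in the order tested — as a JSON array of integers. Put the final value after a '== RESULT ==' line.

Trace the traversal:
N0 x:[-6,23/2] y:[-12,24] z:[-28/3,11/3] -> hit [-6,11/3], descend [4, 6, 8, 9]
  N4 x:[-11/2,11/2] y:[7,16] z:[-22/3,-5] -> miss, prune
  N6 x:[-9/2,5] y:[17,24] z:[-19/3,-1] -> miss, prune
  N8 x:[-2,21/2] y:[-5,10] z:[-28/3,-1/3] -> miss, prune
  N9 x:[-6,23/2] y:[-12,8] z:[1,11/3] -> hit [1,11/3], descend [5, 11]
    N5 x:[13/2,23/2] y:[4,8] z:[4/3,11/3] -> miss, prune
    N11 x:[-6,13/2] y:[-12,-4] z:[1,10/3] -> miss, prune

Summary -> nodes [0, 4, 6, 8, 9, 5, 11]; box-tests=7; leaf-entries=0; first=miss

== RESULT ==
[0, 4, 6, 8, 9, 5, 11]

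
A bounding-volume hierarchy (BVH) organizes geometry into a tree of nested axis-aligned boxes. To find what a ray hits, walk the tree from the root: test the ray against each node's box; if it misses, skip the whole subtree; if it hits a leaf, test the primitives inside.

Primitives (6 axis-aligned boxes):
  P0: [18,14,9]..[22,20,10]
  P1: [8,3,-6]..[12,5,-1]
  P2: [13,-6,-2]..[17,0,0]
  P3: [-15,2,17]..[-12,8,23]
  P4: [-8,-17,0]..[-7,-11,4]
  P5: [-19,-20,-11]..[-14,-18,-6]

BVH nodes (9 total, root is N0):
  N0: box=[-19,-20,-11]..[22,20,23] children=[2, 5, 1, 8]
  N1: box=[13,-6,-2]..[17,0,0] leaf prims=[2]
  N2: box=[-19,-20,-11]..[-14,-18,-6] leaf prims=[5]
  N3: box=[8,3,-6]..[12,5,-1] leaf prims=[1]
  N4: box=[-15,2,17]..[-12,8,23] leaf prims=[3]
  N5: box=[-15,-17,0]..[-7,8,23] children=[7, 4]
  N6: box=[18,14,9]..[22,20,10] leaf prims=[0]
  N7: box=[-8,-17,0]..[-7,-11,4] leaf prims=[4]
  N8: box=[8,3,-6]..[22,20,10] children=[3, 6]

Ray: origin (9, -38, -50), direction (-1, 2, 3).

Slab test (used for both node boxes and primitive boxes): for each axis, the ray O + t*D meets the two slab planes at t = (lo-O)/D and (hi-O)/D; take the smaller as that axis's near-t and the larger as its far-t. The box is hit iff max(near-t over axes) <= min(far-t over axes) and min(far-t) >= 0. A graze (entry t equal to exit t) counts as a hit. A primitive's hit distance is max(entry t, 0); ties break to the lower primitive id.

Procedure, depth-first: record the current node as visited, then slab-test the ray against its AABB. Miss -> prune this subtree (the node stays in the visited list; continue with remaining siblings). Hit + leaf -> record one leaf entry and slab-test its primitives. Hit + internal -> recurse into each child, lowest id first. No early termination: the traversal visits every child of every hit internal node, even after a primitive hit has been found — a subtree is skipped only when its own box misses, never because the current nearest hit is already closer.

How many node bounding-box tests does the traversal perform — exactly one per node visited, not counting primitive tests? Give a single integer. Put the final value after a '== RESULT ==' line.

Trace the traversal:
N0 x:[-13,28] y:[9,29] z:[13,73/3] -> hit [13,73/3], descend [1, 2, 5, 8]
  N1 x:[-8,-4] y:[16,19] z:[16,50/3] -> miss, prune
  N2 x:[23,28] y:[9,10] z:[13,44/3] -> miss, prune
  N5 x:[16,24] y:[21/2,23] z:[50/3,73/3] -> hit [50/3,23], descend [4, 7]
    N4 x:[21,24] y:[20,23] z:[67/3,73/3] -> hit [67/3,23] leaf, test {P3@t=67/3}
    N7 x:[16,17] y:[21/2,27/2] z:[50/3,18] -> miss, prune
  N8 x:[-13,1] y:[41/2,29] z:[44/3,20] -> miss, prune

7 AABB tests over nodes [0, 1, 2, 5, 4, 7, 8]; 1 leaf entered; closest P3.

== RESULT ==
7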